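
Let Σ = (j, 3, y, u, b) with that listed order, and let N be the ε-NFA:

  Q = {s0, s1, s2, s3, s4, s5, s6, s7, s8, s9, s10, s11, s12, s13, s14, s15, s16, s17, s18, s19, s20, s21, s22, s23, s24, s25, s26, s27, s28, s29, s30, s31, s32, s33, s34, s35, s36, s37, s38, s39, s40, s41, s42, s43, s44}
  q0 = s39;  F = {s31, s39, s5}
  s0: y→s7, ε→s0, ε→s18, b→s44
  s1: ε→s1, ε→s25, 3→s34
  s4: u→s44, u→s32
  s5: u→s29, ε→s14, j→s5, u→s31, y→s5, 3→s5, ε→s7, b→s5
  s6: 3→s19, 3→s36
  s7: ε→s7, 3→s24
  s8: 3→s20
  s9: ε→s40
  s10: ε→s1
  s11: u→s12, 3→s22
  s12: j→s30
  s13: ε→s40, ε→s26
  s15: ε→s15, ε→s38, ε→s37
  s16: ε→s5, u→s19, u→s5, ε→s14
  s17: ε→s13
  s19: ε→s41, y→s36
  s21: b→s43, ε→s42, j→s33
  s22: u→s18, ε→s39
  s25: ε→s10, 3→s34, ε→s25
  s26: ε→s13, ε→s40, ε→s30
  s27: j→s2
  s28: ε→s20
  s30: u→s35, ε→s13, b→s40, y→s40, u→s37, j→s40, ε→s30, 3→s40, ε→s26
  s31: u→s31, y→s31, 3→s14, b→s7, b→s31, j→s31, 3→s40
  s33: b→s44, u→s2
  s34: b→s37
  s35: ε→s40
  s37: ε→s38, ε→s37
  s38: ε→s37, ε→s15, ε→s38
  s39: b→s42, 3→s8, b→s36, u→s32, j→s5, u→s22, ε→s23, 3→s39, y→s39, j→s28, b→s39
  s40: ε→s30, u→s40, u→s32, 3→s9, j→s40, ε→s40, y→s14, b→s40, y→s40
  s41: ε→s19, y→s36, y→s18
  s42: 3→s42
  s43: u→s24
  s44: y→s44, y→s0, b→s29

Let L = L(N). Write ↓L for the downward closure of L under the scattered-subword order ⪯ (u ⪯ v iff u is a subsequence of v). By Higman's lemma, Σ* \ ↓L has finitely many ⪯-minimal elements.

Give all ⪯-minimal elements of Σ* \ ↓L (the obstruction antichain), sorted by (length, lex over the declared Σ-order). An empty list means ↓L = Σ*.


A = [ju3].

|Q|=45, |F|=3, |δ|=105 (39 ε).
min D↑ (4 st, q0=0, F={3}): 0:j→1,3→0,y→0,u→0,b→0 1:j→1,3→1,y→1,u→2,b→1 2:j→2,3→3,y→2,u→2,b→2 3:j→3,3→3,y→3,u→3,b→3 [Hopcroft].
'ju3': |S_i|=[25, 18, 15, 12] end={s13,s14,s15,s24,s26,s30,s32,s35,s37,s38,s40,s9} — reject; 3/3 del acc.
1 minimals (antichain).


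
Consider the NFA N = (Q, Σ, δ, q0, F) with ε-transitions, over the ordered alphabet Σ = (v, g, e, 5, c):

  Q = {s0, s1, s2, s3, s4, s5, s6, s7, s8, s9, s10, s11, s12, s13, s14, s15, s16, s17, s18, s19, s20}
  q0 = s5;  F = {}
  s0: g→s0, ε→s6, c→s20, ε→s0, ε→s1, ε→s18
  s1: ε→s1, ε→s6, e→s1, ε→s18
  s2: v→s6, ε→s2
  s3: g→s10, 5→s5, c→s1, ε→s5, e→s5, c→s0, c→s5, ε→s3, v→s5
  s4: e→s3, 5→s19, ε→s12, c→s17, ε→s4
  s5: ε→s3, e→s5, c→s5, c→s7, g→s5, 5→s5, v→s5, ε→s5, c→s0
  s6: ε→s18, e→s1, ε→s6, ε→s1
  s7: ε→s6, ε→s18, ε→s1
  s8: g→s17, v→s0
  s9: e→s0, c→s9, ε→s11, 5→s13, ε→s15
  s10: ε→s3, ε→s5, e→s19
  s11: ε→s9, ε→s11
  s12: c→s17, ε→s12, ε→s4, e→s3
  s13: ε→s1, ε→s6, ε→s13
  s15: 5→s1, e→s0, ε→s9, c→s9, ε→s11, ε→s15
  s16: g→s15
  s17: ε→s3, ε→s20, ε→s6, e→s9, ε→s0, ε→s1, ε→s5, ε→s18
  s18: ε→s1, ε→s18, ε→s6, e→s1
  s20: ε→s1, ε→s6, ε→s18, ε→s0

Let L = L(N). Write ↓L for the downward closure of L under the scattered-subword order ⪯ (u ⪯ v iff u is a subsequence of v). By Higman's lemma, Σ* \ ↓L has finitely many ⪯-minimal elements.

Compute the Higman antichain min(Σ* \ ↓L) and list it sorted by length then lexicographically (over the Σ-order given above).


Antichain: [ε].

|Q|=21, |F|=0, |δ|=84 (48 ε).
min D↑ (1 st, q0=0, F={0}): 0:v→0,g→0,e→0,5→0,c→0 (ε-aug+det+¬).
ε ∈ L(D↑) — L = ∅.


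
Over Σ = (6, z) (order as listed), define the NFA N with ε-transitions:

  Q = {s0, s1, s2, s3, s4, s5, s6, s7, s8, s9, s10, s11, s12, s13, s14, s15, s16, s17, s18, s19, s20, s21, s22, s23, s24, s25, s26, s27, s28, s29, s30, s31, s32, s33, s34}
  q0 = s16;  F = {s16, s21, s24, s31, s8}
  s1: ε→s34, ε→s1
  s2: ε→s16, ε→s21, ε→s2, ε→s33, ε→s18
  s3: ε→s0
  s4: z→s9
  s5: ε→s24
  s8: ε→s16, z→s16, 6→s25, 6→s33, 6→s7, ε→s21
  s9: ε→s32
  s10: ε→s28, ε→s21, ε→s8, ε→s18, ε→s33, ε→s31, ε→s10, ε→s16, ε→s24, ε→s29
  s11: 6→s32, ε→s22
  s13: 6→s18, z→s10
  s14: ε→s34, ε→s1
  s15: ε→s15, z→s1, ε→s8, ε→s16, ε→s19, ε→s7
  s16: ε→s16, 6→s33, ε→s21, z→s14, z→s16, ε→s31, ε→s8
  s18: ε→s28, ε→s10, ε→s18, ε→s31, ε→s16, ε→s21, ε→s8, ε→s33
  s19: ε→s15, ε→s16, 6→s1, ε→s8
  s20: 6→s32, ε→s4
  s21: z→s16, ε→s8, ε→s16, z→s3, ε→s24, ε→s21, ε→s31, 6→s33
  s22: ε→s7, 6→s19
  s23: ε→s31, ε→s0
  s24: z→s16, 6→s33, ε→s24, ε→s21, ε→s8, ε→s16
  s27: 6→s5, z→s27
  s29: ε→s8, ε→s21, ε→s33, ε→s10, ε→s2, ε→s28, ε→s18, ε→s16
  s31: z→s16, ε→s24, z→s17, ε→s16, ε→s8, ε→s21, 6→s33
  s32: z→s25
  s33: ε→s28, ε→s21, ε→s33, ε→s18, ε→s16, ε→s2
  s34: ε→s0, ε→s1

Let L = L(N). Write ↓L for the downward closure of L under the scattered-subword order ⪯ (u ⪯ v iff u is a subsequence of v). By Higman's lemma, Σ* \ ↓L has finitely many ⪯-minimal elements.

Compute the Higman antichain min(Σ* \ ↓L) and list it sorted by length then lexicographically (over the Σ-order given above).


|Q|=35, |F|=5, |δ|=104 (78 ε).
min D↑ (1 st, q0=0, F={}): 0:6→0,z→0.
L(D↑) = ∅ ⇒ ↓L = Σ*.

Antichain: [].


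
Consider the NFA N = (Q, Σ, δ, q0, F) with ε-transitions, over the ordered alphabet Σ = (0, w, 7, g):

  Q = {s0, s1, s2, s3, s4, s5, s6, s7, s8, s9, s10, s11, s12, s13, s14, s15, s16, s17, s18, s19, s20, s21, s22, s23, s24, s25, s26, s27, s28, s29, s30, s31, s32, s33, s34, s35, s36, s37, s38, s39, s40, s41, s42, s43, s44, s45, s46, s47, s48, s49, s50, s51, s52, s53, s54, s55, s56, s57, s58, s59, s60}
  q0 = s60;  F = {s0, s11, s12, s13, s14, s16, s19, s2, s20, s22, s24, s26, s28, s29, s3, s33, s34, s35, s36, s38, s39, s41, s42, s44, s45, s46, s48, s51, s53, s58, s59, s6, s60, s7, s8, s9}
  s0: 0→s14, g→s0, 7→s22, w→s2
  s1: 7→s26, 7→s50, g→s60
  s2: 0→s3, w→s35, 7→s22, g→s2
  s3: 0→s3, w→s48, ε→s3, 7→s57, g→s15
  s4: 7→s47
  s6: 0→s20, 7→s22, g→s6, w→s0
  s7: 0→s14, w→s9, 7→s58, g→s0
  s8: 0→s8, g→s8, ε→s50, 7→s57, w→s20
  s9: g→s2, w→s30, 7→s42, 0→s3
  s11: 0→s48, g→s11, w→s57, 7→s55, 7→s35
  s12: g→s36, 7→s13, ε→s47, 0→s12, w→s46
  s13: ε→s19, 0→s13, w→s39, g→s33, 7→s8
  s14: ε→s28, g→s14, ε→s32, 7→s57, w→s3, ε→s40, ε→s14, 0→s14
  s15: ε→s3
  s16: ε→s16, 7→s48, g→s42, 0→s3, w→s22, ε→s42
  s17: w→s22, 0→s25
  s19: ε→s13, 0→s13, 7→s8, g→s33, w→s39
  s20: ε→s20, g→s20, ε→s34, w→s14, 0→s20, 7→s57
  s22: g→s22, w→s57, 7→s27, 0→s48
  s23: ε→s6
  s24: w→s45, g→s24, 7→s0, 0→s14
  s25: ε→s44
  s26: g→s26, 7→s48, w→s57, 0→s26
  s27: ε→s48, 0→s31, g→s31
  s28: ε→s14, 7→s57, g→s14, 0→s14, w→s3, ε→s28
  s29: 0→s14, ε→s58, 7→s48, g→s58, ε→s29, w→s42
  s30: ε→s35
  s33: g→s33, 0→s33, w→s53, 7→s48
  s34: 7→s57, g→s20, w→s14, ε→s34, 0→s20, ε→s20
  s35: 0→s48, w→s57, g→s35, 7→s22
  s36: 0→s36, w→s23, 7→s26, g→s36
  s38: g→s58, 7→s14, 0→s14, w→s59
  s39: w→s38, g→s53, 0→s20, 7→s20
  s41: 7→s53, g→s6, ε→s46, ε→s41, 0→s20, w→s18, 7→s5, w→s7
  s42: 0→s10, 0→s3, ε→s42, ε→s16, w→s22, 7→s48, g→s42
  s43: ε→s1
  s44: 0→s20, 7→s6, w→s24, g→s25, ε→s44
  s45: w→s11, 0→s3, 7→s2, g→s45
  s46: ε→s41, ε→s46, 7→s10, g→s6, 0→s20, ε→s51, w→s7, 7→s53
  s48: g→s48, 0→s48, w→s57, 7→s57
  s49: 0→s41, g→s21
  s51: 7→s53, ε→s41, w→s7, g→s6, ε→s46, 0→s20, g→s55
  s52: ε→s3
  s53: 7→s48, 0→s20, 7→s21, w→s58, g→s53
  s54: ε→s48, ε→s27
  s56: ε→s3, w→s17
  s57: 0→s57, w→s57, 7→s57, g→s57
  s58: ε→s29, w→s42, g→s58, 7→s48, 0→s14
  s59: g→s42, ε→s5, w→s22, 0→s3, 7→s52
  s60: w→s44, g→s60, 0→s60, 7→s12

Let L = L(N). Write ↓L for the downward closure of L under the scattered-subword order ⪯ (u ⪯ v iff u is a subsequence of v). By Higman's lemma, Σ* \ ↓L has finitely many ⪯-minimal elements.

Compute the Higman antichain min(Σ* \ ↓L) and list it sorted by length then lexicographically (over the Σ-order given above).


|Q|=61, |F|=36, |δ|=207 (41 ε).
min D↑ (30 st, q0=0, F={10}): 0:0→0,w→1,7→2,g→0 1:0→3,w→4,7→5,g→1 2:0→2,w→6,7→7,g→8 3:0→3,w→9,7→10,g→3 4:0→9,w→11,7→12,g→4 5:0→3,w→12,7→13,g→5 6:0→3,w→14,7→15,g→5 7:0→7,w→16,7→17,g→18 8:0→8,w→5,7→19,g→8 9:0→9,w→20,7→10,g→9 10:0→10,w→10,7→10,g→10 11:0→20,w→21,7→22,g→11 12:0→9,w→22,7→13,g→12 13:0→23,w→10,7→23,g→13 14:0→9,w→24,7→25,g→12 15:0→3,w→25,7→23,g→15 16:0→3,w→26,7→3,g→15 17:0→17,w→3,7→10,g→17 18:0→18,w→15,7→23,g→18 19:0→19,w→10,7→23,g→19 20:0→20,w→23,7→10,g→20 21:0→23,w→10,7→27,g→21 22:0→20,w→27,7→13,g→22 23:0→23,w→10,7→10,g→23 24:0→20,w→27,7→28,g→22 25:0→9,w→28,7→23,g→25 26:0→9,w→29,7→9,g→25 27:0→23,w→10,7→13,g→27 28:0→20,w→13,7→23,g→28 29:0→20,w→13,7→20,g→28 [Hopcroft].
'w07': run [53, 43, 12, 1] end={s57} rej; 3/3 single-dels accept.
'w77w': N↓-sim [53, 43, 27, 6, 1] end={s57} rej; 4/4 deletions ∈↓L.
'7777': |S_i|=[53, 47, 31, 16, 1] end={s57} ∉↓L; 4/4 deletions ∈↓L.
'7g7w': |S_i|=[53, 47, 31, 7, 1] end={s57} ∉↓L; 4/4 del acc.
'wwwww': N↓-sim [53, 43, 31, 20, 9, 1] end={s57} — reject; 5/5 single-dels accept.
5 obstructions.

Antichain: [w07, w77w, 7777, 7g7w, wwwww].


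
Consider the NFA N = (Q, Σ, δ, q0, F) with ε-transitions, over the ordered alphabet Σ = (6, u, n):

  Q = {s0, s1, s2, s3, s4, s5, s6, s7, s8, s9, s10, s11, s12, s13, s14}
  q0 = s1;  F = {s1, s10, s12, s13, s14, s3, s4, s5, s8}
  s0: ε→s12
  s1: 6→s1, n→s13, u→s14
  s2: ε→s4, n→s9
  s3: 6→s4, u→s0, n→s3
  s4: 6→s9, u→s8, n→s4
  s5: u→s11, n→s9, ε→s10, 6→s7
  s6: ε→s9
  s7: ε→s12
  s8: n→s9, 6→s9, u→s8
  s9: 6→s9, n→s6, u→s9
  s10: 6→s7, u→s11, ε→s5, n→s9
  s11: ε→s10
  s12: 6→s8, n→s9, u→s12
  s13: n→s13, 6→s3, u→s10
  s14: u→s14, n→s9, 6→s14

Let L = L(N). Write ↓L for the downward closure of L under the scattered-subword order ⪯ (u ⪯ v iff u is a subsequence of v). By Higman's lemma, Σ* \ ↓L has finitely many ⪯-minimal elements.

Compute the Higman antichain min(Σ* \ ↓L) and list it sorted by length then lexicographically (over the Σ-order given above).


|Q|=15, |F|=9, |δ|=38 (7 ε).
min D↑ (9 st, q0=0, F={3}): 0:6→0,u→1,n→2 1:6→1,u→1,n→3 2:6→4,u→5,n→2 3:6→3,u→3,n→3 4:6→6,u→7,n→4 5:6→7,u→5,n→3 6:6→3,u→8,n→6 7:6→8,u→7,n→3 8:6→3,u→8,n→3.
'un': |S_i|=[14, 10, 2] end={s6,s9} — reject; 2/2 del acc.
'n666': N↓-sim [14, 12, 8, 4, 2] end={s6,s9} — reject; 4/4 del acc.
2 minimals (antichain).

A = [un, n666].


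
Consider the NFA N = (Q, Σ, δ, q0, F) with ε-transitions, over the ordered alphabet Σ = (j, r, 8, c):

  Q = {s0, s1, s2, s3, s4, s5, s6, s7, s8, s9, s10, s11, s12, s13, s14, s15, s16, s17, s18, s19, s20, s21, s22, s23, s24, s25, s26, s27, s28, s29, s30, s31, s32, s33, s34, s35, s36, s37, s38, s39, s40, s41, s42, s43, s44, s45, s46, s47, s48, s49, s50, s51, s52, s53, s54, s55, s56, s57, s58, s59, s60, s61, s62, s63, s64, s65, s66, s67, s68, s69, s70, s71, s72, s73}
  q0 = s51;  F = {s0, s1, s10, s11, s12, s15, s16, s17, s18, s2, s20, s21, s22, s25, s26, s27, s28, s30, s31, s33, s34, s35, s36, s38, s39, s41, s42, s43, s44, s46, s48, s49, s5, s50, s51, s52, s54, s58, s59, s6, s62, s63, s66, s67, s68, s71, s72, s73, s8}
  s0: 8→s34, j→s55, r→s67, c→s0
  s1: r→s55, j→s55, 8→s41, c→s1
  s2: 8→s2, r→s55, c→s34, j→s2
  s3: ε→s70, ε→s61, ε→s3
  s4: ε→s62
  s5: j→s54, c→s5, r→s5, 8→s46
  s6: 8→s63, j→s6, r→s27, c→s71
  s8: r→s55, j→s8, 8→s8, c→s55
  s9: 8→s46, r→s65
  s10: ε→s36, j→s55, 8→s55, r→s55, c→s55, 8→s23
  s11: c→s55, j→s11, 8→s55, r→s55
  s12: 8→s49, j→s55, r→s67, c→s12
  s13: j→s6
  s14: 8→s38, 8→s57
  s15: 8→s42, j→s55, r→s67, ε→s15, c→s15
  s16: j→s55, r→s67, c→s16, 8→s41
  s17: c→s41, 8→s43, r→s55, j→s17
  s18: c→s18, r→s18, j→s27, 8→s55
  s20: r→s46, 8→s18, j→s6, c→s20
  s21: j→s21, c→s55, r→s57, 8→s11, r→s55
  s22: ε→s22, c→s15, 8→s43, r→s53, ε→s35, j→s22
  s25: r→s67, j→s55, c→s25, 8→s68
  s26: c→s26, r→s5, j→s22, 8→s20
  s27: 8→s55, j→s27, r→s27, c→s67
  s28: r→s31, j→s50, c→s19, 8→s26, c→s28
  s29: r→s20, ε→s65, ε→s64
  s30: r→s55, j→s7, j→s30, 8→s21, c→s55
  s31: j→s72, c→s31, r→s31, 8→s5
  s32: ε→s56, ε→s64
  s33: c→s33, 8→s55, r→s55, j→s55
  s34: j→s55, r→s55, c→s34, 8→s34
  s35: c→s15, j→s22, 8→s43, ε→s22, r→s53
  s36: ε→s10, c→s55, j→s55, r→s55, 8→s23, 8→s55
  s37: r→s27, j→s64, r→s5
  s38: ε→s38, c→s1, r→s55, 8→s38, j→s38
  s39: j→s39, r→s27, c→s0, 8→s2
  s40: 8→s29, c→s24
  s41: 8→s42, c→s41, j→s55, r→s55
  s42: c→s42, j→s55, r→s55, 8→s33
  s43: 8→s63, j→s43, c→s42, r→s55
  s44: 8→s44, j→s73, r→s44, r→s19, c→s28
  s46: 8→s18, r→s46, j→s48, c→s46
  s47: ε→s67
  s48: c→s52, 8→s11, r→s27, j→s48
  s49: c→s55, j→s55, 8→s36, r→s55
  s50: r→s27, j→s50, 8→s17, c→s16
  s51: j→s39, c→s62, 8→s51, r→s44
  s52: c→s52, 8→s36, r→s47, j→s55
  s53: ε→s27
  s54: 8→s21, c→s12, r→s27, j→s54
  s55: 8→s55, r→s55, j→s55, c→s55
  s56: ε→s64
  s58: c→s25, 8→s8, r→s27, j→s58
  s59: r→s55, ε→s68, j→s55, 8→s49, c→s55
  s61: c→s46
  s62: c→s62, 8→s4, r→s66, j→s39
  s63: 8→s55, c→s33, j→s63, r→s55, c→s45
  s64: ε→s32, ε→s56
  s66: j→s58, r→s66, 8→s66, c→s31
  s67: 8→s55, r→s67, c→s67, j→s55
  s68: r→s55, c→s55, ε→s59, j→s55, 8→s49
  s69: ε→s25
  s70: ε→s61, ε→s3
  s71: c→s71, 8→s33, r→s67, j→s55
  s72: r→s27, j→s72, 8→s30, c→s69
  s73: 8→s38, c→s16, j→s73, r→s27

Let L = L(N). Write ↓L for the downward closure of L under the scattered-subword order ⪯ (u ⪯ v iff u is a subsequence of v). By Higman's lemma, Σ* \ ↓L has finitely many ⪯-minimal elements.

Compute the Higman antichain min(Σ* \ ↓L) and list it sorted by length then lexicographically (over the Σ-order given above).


Antichain: [jr8, j8r, jcj, crj8c, rc8888].

|Q|=74, |F|=49, |δ|=244 (25 ε).
min D↑ (47 st, q0=0, F={10}): 0:j→1,r→2,8→0,c→3 1:j→1,r→4,8→5,c→6 2:j→7,r→2,8→2,c→8 3:j→1,r→9,8→3,c→3 4:j→4,r→4,8→10,c→11 5:j→5,r→10,8→5,c→12 6:j→10,r→11,8→12,c→6 7:j→7,r→4,8→13,c→14 8:j→15,r→16,8→17,c→8 9:j→18,r→9,8→9,c→16 10:j→10,r→10,8→10,c→10 11:j→10,r→11,8→10,c→11 12:j→10,r→10,8→12,c→12 13:j→13,r→10,8→13,c→19 14:j→10,r→11,8→20,c→14 15:j→15,r→4,8→21,c→14 16:j→22,r→16,8→23,c→16 17:j→24,r→23,8→25,c→17 18:j→18,r→4,8→26,c→27 19:j→10,r→10,8→20,c→19 20:j→10,r→10,8→28,c→20 21:j→21,r→10,8→29,c→20 22:j→22,r→4,8→30,c→27 23:j→31,r→23,8→32,c→23 24:j→24,r→4,8→29,c→33 25:j→34,r→32,8→35,c→25 26:j→26,r→10,8→26,c→10 27:j→10,r→11,8→36,c→27 28:j→10,r→10,8→37,c→28 29:j→29,r→10,8→38,c→28 30:j→30,r→10,8→39,c→10 31:j→31,r→4,8→39,c→40 32:j→41,r→32,8→35,c→32 33:j→10,r→11,8→28,c→33 34:j→34,r→4,8→38,c→42 35:j→4,r→35,8→10,c→35 36:j→10,r→10,8→43,c→10 37:j→10,r→10,8→10,c→37 38:j→38,r→10,8→10,c→37 39:j→39,r→10,8→44,c→10 40:j→10,r→11,8→43,c→40 41:j→41,r→4,8→44,c→45 42:j→10,r→11,8→37,c→42 43:j→10,r→10,8→46,c→10 44:j→44,r→10,8→10,c→10 45:j→10,r→11,8→46,c→45 46:j→10,r→10,8→10,c→10.
'jr8': run [59, 46, 6, 1] end={s55} ∉↓L; 3/3 single-dels accept.
'j8r': run [59, 46, 24, 2] end={s55,s57} rej; 3/3 del acc.
'jcj': run [59, 46, 23, 1] end={s55} — reject; 3/3 deletions ∈↓L.
'crj8c': |S_i|=[59, 55, 30, 24, 13, 1] end={s55} ∉↓L; 5/5 del acc.
'rc8888': N↓-sim [59, 52, 46, 37, 23, 11, 2] end={s23,s55} rej; 6/6 deletions ∈↓L.
5 words, ⪯-incomp.


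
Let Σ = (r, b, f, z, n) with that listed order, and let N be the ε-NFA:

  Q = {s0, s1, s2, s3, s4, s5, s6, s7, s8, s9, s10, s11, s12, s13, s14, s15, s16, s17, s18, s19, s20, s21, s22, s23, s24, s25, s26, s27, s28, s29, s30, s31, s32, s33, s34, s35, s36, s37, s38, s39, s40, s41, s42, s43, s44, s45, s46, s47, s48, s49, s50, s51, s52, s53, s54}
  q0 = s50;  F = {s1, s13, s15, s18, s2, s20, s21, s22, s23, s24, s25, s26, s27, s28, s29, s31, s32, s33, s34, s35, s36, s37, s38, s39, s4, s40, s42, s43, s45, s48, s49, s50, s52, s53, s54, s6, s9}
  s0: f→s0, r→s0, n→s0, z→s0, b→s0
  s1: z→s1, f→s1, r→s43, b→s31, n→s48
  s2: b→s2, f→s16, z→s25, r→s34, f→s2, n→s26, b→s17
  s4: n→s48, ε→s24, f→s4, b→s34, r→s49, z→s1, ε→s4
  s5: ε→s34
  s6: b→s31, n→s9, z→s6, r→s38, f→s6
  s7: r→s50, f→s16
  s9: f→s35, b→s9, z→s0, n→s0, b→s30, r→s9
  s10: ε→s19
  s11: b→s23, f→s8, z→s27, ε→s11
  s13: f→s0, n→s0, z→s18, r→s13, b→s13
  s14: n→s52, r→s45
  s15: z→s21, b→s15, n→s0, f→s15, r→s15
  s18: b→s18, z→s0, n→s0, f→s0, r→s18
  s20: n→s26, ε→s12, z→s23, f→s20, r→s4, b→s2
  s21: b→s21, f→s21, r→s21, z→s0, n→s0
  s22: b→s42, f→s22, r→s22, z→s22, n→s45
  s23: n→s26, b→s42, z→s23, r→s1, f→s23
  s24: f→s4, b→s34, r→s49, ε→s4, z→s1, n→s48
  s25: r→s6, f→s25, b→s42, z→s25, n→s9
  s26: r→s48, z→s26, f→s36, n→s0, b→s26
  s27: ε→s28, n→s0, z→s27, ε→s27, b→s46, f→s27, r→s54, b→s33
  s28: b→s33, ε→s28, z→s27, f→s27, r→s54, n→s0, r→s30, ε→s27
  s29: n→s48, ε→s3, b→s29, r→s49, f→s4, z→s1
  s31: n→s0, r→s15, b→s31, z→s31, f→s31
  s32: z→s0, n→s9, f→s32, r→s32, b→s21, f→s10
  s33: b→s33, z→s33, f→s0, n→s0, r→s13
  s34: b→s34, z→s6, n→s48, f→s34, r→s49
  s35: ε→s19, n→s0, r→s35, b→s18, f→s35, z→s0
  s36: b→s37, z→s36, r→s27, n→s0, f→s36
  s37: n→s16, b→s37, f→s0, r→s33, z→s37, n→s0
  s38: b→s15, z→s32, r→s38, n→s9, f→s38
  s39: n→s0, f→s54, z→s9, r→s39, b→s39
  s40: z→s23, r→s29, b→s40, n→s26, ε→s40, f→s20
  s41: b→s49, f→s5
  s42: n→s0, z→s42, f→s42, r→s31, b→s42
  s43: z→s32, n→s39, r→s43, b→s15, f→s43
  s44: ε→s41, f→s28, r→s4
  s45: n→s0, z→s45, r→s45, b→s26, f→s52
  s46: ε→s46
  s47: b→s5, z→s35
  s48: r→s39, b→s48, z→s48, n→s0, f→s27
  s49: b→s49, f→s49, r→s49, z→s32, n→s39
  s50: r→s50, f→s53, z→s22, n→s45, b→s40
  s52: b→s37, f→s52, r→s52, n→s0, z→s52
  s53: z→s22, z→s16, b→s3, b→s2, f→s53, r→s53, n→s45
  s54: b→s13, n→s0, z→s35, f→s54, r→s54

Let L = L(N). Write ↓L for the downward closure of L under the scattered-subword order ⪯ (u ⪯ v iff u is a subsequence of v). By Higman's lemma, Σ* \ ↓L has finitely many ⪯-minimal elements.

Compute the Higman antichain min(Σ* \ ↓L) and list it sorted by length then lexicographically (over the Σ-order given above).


|Q|=55, |F|=37, |δ|=228 (16 ε).
min D↑ (36 st, q0=0, F={12}): 0:r→0,b→1,f→2,z→3,n→4 1:r→5,b→1,f→6,z→7,n→8 2:r→2,b→9,f→2,z→3,n→4 3:r→3,b→10,f→3,z→3,n→4 4:r→4,b→8,f→11,z→4,n→12 5:r→13,b→5,f→14,z→15,n→16 6:r→14,b→9,f→6,z→7,n→8 7:r→15,b→10,f→7,z→7,n→8 8:r→16,b→8,f→17,z→8,n→12 9:r→18,b→9,f→9,z→19,n→8 10:r→20,b→10,f→10,z→10,n→12 11:r→11,b→21,f→11,z→11,n→12 12:r→12,b→12,f→12,z→12,n→12 13:r→13,b→13,f→13,z→22,n→23 14:r→13,b→18,f→14,z→15,n→16 15:r→24,b→20,f→15,z→15,n→16 16:r→23,b→16,f→25,z→16,n→12 17:r→25,b→21,f→17,z→17,n→12 18:r→13,b→18,f→18,z→26,n→16 19:r→26,b→10,f→19,z→19,n→27 20:r→28,b→20,f→20,z→20,n→12 21:r→29,b→21,f→12,z→21,n→12 22:r→22,b→30,f→22,z→12,n→27 23:r→23,b→23,f→31,z→27,n→12 24:r→24,b→28,f→24,z→22,n→23 25:r→31,b→29,f→25,z→25,n→12 26:r→32,b→20,f→26,z→26,n→27 27:r→27,b→27,f→33,z→12,n→12 28:r→28,b→28,f→28,z→30,n→12 29:r→34,b→29,f→12,z→29,n→12 30:r→30,b→30,f→30,z→12,n→12 31:r→31,b→34,f→31,z→33,n→12 32:r→32,b→28,f→32,z→22,n→27 33:r→33,b→35,f→33,z→12,n→12 34:r→34,b→34,f→12,z→35,n→12 35:r→35,b→35,f→12,z→12,n→12 (ε-aug+det+¬).
'nn': run [46, 20, 2] end={s0,s16} — reject; 2/2 single-dels accept.
'zbn': N↓-sim [46, 33, 22, 2] end={s0,s16} rej; 3/3 single-dels accept.
'nfbf': run [46, 20, 15, 7, 1] end={s0} rej; 4/4 deletions ∈↓L.
'brrzz': |S_i|=[46, 41, 29, 16, 9, 1] end={s0} — reject; 5/5 del acc.
'fbznz': |S_i|=[46, 43, 32, 27, 7, 1] end={s0} rej; 5/5 deletions ∈↓L.
5 words, ⪯-incomp.

min(Σ*\↓L) = [nn, zbn, nfbf, brrzz, fbznz].


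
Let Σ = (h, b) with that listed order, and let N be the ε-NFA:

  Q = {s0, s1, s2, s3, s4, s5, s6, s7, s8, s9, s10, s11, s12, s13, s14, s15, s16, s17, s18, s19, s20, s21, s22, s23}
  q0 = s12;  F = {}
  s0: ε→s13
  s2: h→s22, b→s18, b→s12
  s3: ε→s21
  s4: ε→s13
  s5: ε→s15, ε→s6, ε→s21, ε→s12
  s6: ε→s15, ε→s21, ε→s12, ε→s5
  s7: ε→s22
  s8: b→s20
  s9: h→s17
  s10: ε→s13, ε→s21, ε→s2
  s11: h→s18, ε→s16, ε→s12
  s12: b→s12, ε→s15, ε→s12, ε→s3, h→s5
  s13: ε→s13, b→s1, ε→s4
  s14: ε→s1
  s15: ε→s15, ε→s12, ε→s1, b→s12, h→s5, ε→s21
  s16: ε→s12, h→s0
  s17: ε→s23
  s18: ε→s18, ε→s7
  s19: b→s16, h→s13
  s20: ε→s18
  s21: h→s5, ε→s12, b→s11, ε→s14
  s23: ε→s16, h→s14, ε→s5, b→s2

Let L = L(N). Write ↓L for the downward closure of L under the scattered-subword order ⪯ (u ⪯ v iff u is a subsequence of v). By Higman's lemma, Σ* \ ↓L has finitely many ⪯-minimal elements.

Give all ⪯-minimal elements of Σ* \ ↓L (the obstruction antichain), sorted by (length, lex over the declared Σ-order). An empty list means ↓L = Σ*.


min(Σ*\↓L) = [ε].

|Q|=24, |F|=0, |δ|=54 (36 ε).
min D↑ (1 st, q0=0, F={0}): 0:h→0,b→0 [Hopcroft].
ε ∈ L(D↑) ⇒ ↓L = ∅.


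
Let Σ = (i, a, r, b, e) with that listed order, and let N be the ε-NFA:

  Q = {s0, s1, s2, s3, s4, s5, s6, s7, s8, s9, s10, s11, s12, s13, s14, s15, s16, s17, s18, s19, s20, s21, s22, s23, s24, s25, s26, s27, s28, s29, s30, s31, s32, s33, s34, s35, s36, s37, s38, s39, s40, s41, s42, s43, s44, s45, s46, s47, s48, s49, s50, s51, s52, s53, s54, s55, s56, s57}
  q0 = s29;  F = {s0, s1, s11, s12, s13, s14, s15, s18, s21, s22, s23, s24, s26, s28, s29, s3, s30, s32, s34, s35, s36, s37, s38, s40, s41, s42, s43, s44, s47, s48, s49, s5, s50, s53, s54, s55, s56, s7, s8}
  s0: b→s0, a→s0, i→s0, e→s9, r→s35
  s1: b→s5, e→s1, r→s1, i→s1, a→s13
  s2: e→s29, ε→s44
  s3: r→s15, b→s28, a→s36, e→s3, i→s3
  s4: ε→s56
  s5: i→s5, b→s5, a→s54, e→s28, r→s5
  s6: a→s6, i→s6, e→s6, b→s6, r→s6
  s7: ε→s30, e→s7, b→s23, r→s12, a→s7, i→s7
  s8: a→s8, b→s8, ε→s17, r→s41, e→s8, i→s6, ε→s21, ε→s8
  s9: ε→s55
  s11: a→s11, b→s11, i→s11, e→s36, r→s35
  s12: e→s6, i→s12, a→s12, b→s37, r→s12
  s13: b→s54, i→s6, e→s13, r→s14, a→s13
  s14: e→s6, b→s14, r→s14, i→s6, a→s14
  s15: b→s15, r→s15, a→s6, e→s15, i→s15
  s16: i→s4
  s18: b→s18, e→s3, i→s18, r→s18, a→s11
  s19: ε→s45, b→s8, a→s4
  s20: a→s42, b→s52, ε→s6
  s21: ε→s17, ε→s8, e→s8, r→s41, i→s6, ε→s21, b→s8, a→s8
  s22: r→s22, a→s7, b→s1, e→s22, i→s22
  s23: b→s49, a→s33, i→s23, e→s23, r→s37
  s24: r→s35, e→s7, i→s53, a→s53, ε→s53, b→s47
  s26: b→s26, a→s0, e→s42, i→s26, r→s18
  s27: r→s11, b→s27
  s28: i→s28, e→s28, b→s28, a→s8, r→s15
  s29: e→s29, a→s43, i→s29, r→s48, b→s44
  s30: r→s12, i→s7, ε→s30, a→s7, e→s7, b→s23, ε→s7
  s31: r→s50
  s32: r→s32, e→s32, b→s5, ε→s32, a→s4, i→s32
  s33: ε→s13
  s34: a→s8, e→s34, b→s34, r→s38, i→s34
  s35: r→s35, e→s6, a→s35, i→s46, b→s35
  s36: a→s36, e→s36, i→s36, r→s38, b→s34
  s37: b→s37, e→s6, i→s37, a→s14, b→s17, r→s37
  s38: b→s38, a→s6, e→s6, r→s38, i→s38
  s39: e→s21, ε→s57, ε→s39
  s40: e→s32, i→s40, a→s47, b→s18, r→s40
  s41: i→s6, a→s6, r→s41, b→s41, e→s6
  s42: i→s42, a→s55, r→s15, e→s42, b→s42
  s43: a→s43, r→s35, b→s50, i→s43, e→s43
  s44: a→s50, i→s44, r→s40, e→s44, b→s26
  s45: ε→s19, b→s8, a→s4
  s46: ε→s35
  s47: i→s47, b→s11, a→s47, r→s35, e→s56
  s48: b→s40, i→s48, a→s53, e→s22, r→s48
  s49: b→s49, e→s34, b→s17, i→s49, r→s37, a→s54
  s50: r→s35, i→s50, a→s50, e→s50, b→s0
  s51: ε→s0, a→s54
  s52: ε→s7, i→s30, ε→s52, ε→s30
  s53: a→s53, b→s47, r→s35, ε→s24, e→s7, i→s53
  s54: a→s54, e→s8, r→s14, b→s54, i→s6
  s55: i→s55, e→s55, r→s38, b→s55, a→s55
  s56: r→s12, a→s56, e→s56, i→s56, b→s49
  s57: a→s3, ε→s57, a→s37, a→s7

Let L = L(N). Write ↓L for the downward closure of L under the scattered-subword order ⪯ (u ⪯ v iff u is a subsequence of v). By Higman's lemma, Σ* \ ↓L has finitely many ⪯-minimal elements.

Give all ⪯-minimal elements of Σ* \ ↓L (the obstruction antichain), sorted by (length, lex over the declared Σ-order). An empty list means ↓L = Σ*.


A = [are, rebai, bbera].

|Q|=58, |F|=39, |δ|=246 (27 ε).
min D↑ (37 st, q0=0, F={10}): 0:i→0,a→1,r→2,b→3,e→0 1:i→1,a→1,r→4,b→5,e→1 2:i→2,a→6,r→2,b→7,e→8 3:i→3,a→5,r→7,b→9,e→3 4:i→4,a→4,r→4,b→4,e→10 5:i→5,a→5,r→4,b→11,e→5 6:i→6,a→6,r→4,b→12,e→13 7:i→7,a→12,r→7,b→14,e→15 8:i→8,a→13,r→8,b→16,e→8 9:i→9,a→11,r→14,b→9,e→17 10:i→10,a→10,r→10,b→10,e→10 11:i→11,a→11,r→4,b→11,e→18 12:i→12,a→12,r→4,b→19,e→20 13:i→13,a→13,r→21,b→22,e→13 14:i→14,a→19,r→14,b→14,e→23 15:i→15,a→20,r→15,b→24,e→15 16:i→16,a→25,r→16,b→24,e→16 17:i→17,a→18,r→26,b→17,e→17 18:i→18,a→18,r→27,b→18,e→18 19:i→19,a→19,r→4,b→19,e→28 20:i→20,a→20,r→21,b→29,e→20 21:i→21,a→21,r→21,b→30,e→10 22:i→22,a→25,r→30,b→29,e→22 23:i→23,a→28,r→26,b→31,e→23 24:i→24,a→32,r→24,b→24,e→31 25:i→10,a→25,r→33,b→32,e→25 26:i→26,a→10,r→26,b→26,e→26 27:i→27,a→10,r→27,b→27,e→10 28:i→28,a→28,r→27,b→34,e→28 29:i→29,a→32,r→30,b→29,e→34 30:i→30,a→33,r→30,b→30,e→10 31:i→31,a→35,r→26,b→31,e→31 32:i→10,a→32,r→33,b→32,e→35 33:i→10,a→33,r→33,b→33,e→10 34:i→34,a→35,r→27,b→34,e→34 35:i→10,a→35,r→36,b→35,e→35 36:i→10,a→10,r→36,b→36,e→10 (ε-aug+det+¬).
'are': run [45, 31, 9, 1] end={s6} — reject; 3/3 deletions ∈↓L.
'rebai': N↓-sim [45, 36, 27, 18, 9, 1] end={s6} — reject; 5/5 single-dels accept.
'bbera': run [45, 37, 25, 14, 4, 1] end={s6} ∉↓L; 5/5 del acc.
3 words, ⪯-incomp.


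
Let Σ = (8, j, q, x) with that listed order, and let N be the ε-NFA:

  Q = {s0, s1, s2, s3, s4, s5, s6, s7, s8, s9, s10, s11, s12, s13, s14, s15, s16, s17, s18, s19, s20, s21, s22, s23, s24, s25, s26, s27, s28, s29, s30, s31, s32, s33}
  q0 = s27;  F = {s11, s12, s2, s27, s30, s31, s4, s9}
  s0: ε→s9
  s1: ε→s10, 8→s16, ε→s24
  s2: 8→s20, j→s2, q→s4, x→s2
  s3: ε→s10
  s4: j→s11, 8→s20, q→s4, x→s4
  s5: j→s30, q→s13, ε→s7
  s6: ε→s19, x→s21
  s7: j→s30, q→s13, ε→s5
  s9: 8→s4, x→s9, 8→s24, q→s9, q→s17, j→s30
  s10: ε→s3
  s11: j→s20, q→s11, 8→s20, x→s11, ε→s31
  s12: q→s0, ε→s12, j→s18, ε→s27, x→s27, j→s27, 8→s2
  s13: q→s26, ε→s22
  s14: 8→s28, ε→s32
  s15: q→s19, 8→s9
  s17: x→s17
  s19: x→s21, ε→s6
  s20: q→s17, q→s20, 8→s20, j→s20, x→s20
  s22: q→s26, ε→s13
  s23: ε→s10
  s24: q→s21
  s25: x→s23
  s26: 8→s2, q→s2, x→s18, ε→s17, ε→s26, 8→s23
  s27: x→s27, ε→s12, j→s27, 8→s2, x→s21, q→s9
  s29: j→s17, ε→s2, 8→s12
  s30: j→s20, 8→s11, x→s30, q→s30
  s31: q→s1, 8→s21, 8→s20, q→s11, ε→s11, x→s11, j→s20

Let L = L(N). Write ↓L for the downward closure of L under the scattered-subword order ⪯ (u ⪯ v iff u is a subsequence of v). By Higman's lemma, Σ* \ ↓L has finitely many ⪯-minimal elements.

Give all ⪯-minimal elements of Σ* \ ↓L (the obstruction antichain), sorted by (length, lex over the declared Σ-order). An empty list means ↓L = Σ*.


Antichain: [88, qjj].

|Q|=34, |F|=8, |δ|=85 (21 ε).
min D↑ (7 st, q0=0, F={3}): 0:8→1,j→0,q→2,x→0 1:8→3,j→1,q→4,x→1 2:8→4,j→5,q→2,x→2 3:8→3,j→3,q→3,x→3 4:8→3,j→6,q→4,x→4 5:8→6,j→3,q→5,x→5 6:8→3,j→3,q→6,x→6.
'88': run [18, 12, 4] end={s16,s17,s20,s21} ∉↓L; 2/2 del acc.
'qjj': |S_i|=[18, 14, 11, 2] end={s17,s20} — reject; 3/3 del acc.
2 minimals (antichain).


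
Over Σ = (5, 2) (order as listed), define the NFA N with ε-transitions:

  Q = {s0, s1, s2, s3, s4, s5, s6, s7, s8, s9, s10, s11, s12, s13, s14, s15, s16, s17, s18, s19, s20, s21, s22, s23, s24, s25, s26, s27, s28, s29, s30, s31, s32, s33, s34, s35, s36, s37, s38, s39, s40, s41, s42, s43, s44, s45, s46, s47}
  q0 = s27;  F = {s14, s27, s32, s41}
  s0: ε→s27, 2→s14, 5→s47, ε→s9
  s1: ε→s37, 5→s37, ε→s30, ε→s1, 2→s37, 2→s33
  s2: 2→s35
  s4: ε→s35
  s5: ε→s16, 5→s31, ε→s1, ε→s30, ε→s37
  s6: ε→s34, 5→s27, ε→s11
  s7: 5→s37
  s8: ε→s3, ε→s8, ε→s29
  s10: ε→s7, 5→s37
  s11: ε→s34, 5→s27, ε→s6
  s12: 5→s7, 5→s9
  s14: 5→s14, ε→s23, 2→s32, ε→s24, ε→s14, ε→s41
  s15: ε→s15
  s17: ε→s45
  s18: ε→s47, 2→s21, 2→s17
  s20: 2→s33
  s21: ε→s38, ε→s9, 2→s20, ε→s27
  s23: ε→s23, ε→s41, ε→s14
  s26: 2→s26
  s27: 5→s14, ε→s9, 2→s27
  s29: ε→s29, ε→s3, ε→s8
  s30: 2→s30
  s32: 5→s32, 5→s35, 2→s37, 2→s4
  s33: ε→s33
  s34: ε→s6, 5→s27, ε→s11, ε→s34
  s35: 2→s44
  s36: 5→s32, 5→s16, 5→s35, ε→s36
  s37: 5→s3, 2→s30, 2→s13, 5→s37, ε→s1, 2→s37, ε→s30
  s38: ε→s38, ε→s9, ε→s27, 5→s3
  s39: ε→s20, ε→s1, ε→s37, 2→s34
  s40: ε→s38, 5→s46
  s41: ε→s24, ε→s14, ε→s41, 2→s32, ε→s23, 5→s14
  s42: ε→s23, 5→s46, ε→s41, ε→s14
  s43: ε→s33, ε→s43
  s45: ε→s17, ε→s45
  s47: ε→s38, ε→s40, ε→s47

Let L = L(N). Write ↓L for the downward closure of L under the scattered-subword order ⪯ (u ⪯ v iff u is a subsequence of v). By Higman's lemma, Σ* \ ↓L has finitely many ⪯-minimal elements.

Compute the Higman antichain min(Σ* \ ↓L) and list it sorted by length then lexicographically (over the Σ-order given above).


A = [522].

|Q|=48, |F|=4, |δ|=106 (63 ε).
min D↑ (4 st, q0=0, F={3}): 0:5→1,2→0 1:5→1,2→2 2:5→2,2→3 3:5→3,2→3.
'522': |S_i|=[16, 14, 10, 9] end={s1,s13,s3,s30,s33,s35,s37,s4,s44} — reject; 3/3 deletions ∈↓L.
1 words, ⪯-incomp.


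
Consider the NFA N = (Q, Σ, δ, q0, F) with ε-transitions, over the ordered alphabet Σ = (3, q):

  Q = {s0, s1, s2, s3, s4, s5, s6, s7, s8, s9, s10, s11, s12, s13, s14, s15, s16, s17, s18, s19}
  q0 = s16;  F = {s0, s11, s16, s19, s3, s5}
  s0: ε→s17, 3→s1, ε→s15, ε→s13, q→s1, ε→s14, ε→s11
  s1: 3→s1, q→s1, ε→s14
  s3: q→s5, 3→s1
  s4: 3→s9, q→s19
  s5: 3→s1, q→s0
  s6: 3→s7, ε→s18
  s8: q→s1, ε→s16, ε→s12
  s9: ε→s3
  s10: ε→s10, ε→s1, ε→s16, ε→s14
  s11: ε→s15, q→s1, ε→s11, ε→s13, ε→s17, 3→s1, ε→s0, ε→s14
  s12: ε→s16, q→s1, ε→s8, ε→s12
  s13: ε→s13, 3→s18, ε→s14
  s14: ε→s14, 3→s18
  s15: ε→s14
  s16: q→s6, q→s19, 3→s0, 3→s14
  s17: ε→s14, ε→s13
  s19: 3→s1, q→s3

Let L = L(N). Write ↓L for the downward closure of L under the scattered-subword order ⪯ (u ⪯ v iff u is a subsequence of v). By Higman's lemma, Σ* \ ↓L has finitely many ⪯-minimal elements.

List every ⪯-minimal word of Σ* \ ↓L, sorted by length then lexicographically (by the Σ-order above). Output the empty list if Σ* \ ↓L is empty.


min(Σ*\↓L) = [33, 3q, q3, qqqqq].

|Q|=20, |F|=6, |δ|=52 (29 ε).
min D↑ (6 st, q0=0, F={3}): 0:3→1,q→2 1:3→3,q→3 2:3→3,q→4 3:3→3,q→3 4:3→3,q→5 5:3→3,q→1.
'33': |S_i|=[14, 9, 3] end={s1,s14,s18} — reject; 2/2 deletions ∈↓L.
'3q': run [14, 9, 3] end={s1,s14,s18} rej; 2/2 deletions ∈↓L.
'q3': N↓-sim [14, 13, 4] end={s1,s14,s18,s7} ∉↓L; 2/2 del acc.
'qqqqq': N↓-sim [14, 13, 10, 9, 8, 3] end={s1,s14,s18} ∉↓L; 5/5 deletions ∈↓L.
4 obstructions.


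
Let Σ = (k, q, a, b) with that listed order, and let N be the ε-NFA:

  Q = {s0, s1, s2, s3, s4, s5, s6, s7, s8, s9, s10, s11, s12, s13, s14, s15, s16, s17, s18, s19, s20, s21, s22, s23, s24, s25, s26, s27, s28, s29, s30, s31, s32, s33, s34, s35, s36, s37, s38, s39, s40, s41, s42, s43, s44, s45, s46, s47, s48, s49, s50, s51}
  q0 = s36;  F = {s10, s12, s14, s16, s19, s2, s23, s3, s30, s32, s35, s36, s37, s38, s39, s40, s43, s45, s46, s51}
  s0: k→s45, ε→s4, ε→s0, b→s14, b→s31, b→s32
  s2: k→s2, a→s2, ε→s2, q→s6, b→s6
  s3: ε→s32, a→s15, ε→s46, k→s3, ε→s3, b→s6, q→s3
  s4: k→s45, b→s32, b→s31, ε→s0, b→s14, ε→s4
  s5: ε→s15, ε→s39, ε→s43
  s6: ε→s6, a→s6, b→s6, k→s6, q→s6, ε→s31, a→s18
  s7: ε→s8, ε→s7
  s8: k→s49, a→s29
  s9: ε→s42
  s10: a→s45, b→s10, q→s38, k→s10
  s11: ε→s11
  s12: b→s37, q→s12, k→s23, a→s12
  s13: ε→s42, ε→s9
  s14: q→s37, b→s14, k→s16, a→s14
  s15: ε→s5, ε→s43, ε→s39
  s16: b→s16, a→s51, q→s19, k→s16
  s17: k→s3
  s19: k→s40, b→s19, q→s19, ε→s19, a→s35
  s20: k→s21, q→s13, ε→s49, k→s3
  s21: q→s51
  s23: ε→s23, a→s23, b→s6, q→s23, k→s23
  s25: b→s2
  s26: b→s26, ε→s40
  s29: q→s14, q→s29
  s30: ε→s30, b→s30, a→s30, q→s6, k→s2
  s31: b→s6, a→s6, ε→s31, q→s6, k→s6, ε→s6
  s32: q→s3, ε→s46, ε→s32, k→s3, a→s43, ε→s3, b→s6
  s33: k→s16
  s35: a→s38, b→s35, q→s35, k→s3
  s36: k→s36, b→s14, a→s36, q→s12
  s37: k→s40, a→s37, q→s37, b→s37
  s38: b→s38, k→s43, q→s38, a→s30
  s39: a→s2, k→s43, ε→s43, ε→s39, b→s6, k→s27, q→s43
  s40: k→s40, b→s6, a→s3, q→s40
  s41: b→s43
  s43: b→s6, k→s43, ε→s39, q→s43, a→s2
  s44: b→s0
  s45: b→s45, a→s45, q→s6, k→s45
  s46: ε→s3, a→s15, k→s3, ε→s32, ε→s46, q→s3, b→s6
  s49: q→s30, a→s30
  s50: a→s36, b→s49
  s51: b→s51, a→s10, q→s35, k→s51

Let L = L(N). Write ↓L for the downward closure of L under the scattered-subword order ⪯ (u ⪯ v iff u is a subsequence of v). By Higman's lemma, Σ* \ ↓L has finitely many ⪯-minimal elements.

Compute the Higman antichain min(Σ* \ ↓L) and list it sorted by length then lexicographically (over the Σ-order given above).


|Q|=52, |F|=20, |δ|=154 (38 ε).
min D↑ (18 st, q0=0, F={6}): 0:k→0,q→1,a→0,b→2 1:k→3,q→1,a→1,b→4 2:k→5,q→4,a→2,b→2 3:k→3,q→3,a→3,b→6 4:k→7,q→4,a→4,b→4 5:k→5,q→8,a→9,b→5 6:k→6,q→6,a→6,b→6 7:k→7,q→7,a→10,b→6 8:k→7,q→8,a→11,b→8 9:k→9,q→11,a→12,b→9 10:k→10,q→10,a→13,b→6 11:k→10,q→11,a→14,b→11 12:k→12,q→14,a→15,b→12 13:k→13,q→13,a→16,b→6 14:k→13,q→14,a→17,b→14 15:k→15,q→6,a→15,b→15 16:k→16,q→6,a→16,b→6 17:k→16,q→6,a→17,b→17.
'qkb': run [26, 20, 14, 3] end={s18,s31,s6} — reject; 3/3 single-dels accept.
'bkaaaq': N↓-sim [26, 23, 21, 18, 13, 6, 3] end={s18,s31,s6} ∉↓L; 6/6 single-dels accept.
2 minimals (antichain).

A = [qkb, bkaaaq].


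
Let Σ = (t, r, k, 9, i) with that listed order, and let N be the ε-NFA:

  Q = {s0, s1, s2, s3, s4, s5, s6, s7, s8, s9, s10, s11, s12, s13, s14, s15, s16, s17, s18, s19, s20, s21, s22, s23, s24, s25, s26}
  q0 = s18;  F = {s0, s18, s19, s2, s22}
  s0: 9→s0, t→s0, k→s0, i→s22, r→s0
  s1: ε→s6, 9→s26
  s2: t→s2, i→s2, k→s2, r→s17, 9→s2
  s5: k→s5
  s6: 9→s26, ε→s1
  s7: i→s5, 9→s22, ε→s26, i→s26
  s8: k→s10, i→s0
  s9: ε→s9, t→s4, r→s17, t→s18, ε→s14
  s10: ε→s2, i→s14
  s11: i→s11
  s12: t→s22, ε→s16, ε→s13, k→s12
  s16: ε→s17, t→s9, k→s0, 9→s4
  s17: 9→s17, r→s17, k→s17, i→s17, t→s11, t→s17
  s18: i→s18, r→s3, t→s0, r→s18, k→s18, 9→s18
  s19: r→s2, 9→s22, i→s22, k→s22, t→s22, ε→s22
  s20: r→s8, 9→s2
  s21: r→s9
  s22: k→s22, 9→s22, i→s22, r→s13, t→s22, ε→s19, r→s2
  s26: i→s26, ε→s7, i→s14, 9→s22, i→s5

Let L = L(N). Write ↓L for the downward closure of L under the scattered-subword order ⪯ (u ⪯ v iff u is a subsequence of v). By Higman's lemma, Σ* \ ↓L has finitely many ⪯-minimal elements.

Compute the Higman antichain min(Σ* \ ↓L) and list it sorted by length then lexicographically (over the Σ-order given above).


Antichain: [tirr].

|Q|=27, |F|=5, |δ|=70 (12 ε).
min D↑ (5 st, q0=0, F={4}): 0:t→1,r→0,k→0,9→0,i→0 1:t→1,r→1,k→1,9→1,i→2 2:t→2,r→3,k→2,9→2,i→2 3:t→3,r→4,k→3,9→3,i→3 4:t→4,r→4,k→4,9→4,i→4 (ε-aug+det+¬).
'tirr': |S_i|=[9, 7, 6, 4, 2] end={s11,s17} — reject; 4/4 single-dels accept.
1 obstructions.


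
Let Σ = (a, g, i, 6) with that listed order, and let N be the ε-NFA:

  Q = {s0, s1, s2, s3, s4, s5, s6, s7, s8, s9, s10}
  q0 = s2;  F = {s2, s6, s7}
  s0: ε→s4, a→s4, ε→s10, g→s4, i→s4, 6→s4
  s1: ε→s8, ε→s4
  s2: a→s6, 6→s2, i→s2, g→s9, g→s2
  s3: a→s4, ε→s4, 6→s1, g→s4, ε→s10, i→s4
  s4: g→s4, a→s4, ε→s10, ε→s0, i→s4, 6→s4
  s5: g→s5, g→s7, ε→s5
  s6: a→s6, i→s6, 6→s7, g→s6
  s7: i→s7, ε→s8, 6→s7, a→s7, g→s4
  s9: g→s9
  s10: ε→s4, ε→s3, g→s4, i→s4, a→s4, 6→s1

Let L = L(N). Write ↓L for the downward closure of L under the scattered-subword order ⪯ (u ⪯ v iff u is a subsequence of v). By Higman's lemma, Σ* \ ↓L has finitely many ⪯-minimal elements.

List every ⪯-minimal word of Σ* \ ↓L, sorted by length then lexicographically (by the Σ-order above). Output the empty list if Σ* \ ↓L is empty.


|Q|=11, |F|=3, |δ|=44 (12 ε).
min D↑ (4 st, q0=0, F={3}): 0:a→1,g→0,i→0,6→0 1:a→1,g→1,i→1,6→2 2:a→2,g→3,i→2,6→2 3:a→3,g→3,i→3,6→3.
'a6g': N↓-sim [10, 8, 7, 6] end={s0,s1,s10,s3,s4,s8} ∉↓L; 3/3 single-dels accept.
1 minimals (antichain).

Antichain: [a6g].


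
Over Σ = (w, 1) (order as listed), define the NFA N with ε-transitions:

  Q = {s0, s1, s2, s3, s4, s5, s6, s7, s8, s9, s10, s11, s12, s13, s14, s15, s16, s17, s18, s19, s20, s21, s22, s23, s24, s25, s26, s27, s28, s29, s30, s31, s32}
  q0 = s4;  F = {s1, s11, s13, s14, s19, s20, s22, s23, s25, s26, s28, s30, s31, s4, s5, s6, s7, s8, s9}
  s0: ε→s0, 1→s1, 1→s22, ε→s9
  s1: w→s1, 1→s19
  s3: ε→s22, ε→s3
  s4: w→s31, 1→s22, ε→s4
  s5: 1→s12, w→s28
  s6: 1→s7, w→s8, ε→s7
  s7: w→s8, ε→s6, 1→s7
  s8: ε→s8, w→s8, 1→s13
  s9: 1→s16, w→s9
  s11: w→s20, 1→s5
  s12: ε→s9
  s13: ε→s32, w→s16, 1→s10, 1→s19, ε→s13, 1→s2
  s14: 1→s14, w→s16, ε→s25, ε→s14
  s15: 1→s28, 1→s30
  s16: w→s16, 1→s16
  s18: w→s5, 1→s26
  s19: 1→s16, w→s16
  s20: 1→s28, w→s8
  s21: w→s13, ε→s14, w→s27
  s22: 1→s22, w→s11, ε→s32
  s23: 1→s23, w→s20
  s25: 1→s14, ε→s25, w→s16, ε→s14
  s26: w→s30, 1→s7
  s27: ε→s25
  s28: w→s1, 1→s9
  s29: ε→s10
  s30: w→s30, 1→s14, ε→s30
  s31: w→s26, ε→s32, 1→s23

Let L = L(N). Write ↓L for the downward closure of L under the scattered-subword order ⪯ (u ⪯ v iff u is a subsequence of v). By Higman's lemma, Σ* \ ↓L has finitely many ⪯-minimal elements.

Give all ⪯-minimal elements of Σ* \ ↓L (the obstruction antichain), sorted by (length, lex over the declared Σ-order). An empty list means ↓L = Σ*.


min(Σ*\↓L) = [www1w, 1w111].

|Q|=33, |F|=19, |δ|=71 (21 ε).
min D↑ (18 st, q0=0, F={14}): 0:w→1,1→2 1:w→3,1→4 2:w→5,1→2 3:w→6,1→7 4:w→8,1→4 5:w→8,1→9 6:w→6,1→10 7:w→11,1→7 8:w→11,1→12 9:w→12,1→13 10:w→14,1→10 11:w→11,1→15 12:w→16,1→13 13:w→13,1→14 14:w→14,1→14 15:w→14,1→17 16:w→16,1→17 17:w→14,1→14.
'www1w': run [24, 22, 17, 12, 8, 1] end={s16} rej; 5/5 single-dels accept.
'1w111': |S_i|=[24, 20, 14, 11, 6, 1] end={s16} ∉↓L; 5/5 deletions ∈↓L.
2 words, ⪯-incomp.
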